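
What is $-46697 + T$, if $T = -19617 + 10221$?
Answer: $-56093$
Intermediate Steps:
$T = -9396$
$-46697 + T = -46697 - 9396 = -56093$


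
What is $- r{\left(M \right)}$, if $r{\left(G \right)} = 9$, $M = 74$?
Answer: $-9$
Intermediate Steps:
$- r{\left(M \right)} = \left(-1\right) 9 = -9$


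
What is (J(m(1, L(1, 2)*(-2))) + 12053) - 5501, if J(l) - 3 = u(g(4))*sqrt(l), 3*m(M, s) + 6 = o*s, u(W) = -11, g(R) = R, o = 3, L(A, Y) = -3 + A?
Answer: 6555 - 11*sqrt(2) ≈ 6539.4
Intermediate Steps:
m(M, s) = -2 + s (m(M, s) = -2 + (3*s)/3 = -2 + s)
J(l) = 3 - 11*sqrt(l)
(J(m(1, L(1, 2)*(-2))) + 12053) - 5501 = ((3 - 11*sqrt(-2 + (-3 + 1)*(-2))) + 12053) - 5501 = ((3 - 11*sqrt(-2 - 2*(-2))) + 12053) - 5501 = ((3 - 11*sqrt(-2 + 4)) + 12053) - 5501 = ((3 - 11*sqrt(2)) + 12053) - 5501 = (12056 - 11*sqrt(2)) - 5501 = 6555 - 11*sqrt(2)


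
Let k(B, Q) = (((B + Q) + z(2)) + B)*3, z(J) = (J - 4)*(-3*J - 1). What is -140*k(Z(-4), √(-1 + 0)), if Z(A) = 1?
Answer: -6720 - 420*I ≈ -6720.0 - 420.0*I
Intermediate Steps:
z(J) = (-1 - 3*J)*(-4 + J) (z(J) = (-4 + J)*(-1 - 3*J) = (-1 - 3*J)*(-4 + J))
k(B, Q) = 42 + 3*Q + 6*B (k(B, Q) = (((B + Q) + (4 - 3*2² + 11*2)) + B)*3 = (((B + Q) + (4 - 3*4 + 22)) + B)*3 = (((B + Q) + (4 - 12 + 22)) + B)*3 = (((B + Q) + 14) + B)*3 = ((14 + B + Q) + B)*3 = (14 + Q + 2*B)*3 = 42 + 3*Q + 6*B)
-140*k(Z(-4), √(-1 + 0)) = -140*(42 + 3*√(-1 + 0) + 6*1) = -140*(42 + 3*√(-1) + 6) = -140*(42 + 3*I + 6) = -140*(48 + 3*I) = -6720 - 420*I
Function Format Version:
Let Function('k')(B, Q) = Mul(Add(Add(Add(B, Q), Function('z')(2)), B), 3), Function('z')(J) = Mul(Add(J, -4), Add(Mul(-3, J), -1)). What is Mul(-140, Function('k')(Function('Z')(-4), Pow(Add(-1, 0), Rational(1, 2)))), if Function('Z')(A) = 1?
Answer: Add(-6720, Mul(-420, I)) ≈ Add(-6720.0, Mul(-420.00, I))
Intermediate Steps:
Function('z')(J) = Mul(Add(-1, Mul(-3, J)), Add(-4, J)) (Function('z')(J) = Mul(Add(-4, J), Add(-1, Mul(-3, J))) = Mul(Add(-1, Mul(-3, J)), Add(-4, J)))
Function('k')(B, Q) = Add(42, Mul(3, Q), Mul(6, B)) (Function('k')(B, Q) = Mul(Add(Add(Add(B, Q), Add(4, Mul(-3, Pow(2, 2)), Mul(11, 2))), B), 3) = Mul(Add(Add(Add(B, Q), Add(4, Mul(-3, 4), 22)), B), 3) = Mul(Add(Add(Add(B, Q), Add(4, -12, 22)), B), 3) = Mul(Add(Add(Add(B, Q), 14), B), 3) = Mul(Add(Add(14, B, Q), B), 3) = Mul(Add(14, Q, Mul(2, B)), 3) = Add(42, Mul(3, Q), Mul(6, B)))
Mul(-140, Function('k')(Function('Z')(-4), Pow(Add(-1, 0), Rational(1, 2)))) = Mul(-140, Add(42, Mul(3, Pow(Add(-1, 0), Rational(1, 2))), Mul(6, 1))) = Mul(-140, Add(42, Mul(3, Pow(-1, Rational(1, 2))), 6)) = Mul(-140, Add(42, Mul(3, I), 6)) = Mul(-140, Add(48, Mul(3, I))) = Add(-6720, Mul(-420, I))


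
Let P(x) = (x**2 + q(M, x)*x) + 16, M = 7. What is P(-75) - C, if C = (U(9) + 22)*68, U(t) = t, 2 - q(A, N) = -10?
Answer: 2633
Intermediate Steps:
q(A, N) = 12 (q(A, N) = 2 - 1*(-10) = 2 + 10 = 12)
P(x) = 16 + x**2 + 12*x (P(x) = (x**2 + 12*x) + 16 = 16 + x**2 + 12*x)
C = 2108 (C = (9 + 22)*68 = 31*68 = 2108)
P(-75) - C = (16 + (-75)**2 + 12*(-75)) - 1*2108 = (16 + 5625 - 900) - 2108 = 4741 - 2108 = 2633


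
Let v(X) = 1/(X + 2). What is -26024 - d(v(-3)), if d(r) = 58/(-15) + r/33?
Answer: -4293317/165 ≈ -26020.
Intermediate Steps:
v(X) = 1/(2 + X)
d(r) = -58/15 + r/33 (d(r) = 58*(-1/15) + r*(1/33) = -58/15 + r/33)
-26024 - d(v(-3)) = -26024 - (-58/15 + 1/(33*(2 - 3))) = -26024 - (-58/15 + (1/33)/(-1)) = -26024 - (-58/15 + (1/33)*(-1)) = -26024 - (-58/15 - 1/33) = -26024 - 1*(-643/165) = -26024 + 643/165 = -4293317/165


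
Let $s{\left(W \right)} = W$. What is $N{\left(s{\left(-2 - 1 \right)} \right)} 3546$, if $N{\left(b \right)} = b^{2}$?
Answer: $31914$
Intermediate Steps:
$N{\left(s{\left(-2 - 1 \right)} \right)} 3546 = \left(-2 - 1\right)^{2} \cdot 3546 = \left(-3\right)^{2} \cdot 3546 = 9 \cdot 3546 = 31914$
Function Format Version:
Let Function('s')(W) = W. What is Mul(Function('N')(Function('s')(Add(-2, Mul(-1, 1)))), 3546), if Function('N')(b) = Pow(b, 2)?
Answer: 31914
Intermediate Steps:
Mul(Function('N')(Function('s')(Add(-2, Mul(-1, 1)))), 3546) = Mul(Pow(Add(-2, Mul(-1, 1)), 2), 3546) = Mul(Pow(Add(-2, -1), 2), 3546) = Mul(Pow(-3, 2), 3546) = Mul(9, 3546) = 31914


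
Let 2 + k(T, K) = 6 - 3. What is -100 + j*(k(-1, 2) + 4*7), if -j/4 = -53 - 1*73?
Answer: 14516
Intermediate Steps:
k(T, K) = 1 (k(T, K) = -2 + (6 - 3) = -2 + 3 = 1)
j = 504 (j = -4*(-53 - 1*73) = -4*(-53 - 73) = -4*(-126) = 504)
-100 + j*(k(-1, 2) + 4*7) = -100 + 504*(1 + 4*7) = -100 + 504*(1 + 28) = -100 + 504*29 = -100 + 14616 = 14516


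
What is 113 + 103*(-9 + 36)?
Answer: 2894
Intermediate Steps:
113 + 103*(-9 + 36) = 113 + 103*27 = 113 + 2781 = 2894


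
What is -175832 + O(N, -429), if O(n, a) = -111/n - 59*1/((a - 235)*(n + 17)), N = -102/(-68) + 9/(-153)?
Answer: -1794278291741/10200036 ≈ -1.7591e+5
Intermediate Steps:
N = 49/34 (N = -102*(-1/68) + 9*(-1/153) = 3/2 - 1/17 = 49/34 ≈ 1.4412)
O(n, a) = -111/n - 59/((-235 + a)*(17 + n)) (O(n, a) = -111/n - 59*1/((-235 + a)*(17 + n)) = -111/n - 59/((-235 + a)*(17 + n)))
-175832 + O(N, -429) = -175832 + (443445 - 1887*(-429) + 26026*(49/34) - 111*(-429)*49/34)/((49/34)*(-3995 - 235*49/34 + 17*(-429) - 429*49/34)) = -175832 + 34*(443445 + 809523 + 637637/17 + 2333331/34)/(49*(-3995 - 11515/34 - 7293 - 21021/34)) = -175832 + (34/49)*(46209517/34)/(-208164/17) = -175832 + (34/49)*(-17/208164)*(46209517/34) = -175832 - 785561789/10200036 = -1794278291741/10200036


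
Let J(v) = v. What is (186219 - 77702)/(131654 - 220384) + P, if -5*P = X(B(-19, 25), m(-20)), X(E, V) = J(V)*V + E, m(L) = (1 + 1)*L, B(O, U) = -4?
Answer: -28431133/88730 ≈ -320.42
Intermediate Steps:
m(L) = 2*L
X(E, V) = E + V**2 (X(E, V) = V*V + E = V**2 + E = E + V**2)
P = -1596/5 (P = -(-4 + (2*(-20))**2)/5 = -(-4 + (-40)**2)/5 = -(-4 + 1600)/5 = -1/5*1596 = -1596/5 ≈ -319.20)
(186219 - 77702)/(131654 - 220384) + P = (186219 - 77702)/(131654 - 220384) - 1596/5 = 108517/(-88730) - 1596/5 = 108517*(-1/88730) - 1596/5 = -108517/88730 - 1596/5 = -28431133/88730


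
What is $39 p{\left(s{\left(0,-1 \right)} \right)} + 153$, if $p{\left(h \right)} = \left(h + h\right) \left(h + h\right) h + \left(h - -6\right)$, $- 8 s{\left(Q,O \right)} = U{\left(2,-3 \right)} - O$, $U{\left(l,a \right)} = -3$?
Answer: $\frac{6387}{16} \approx 399.19$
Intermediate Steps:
$s{\left(Q,O \right)} = \frac{3}{8} + \frac{O}{8}$ ($s{\left(Q,O \right)} = - \frac{-3 - O}{8} = \frac{3}{8} + \frac{O}{8}$)
$p{\left(h \right)} = 6 + h + 4 h^{3}$ ($p{\left(h \right)} = 2 h 2 h h + \left(h + 6\right) = 4 h^{2} h + \left(6 + h\right) = 4 h^{3} + \left(6 + h\right) = 6 + h + 4 h^{3}$)
$39 p{\left(s{\left(0,-1 \right)} \right)} + 153 = 39 \left(6 + \left(\frac{3}{8} + \frac{1}{8} \left(-1\right)\right) + 4 \left(\frac{3}{8} + \frac{1}{8} \left(-1\right)\right)^{3}\right) + 153 = 39 \left(6 + \left(\frac{3}{8} - \frac{1}{8}\right) + 4 \left(\frac{3}{8} - \frac{1}{8}\right)^{3}\right) + 153 = 39 \left(6 + \frac{1}{4} + \frac{4}{64}\right) + 153 = 39 \left(6 + \frac{1}{4} + 4 \cdot \frac{1}{64}\right) + 153 = 39 \left(6 + \frac{1}{4} + \frac{1}{16}\right) + 153 = 39 \cdot \frac{101}{16} + 153 = \frac{3939}{16} + 153 = \frac{6387}{16}$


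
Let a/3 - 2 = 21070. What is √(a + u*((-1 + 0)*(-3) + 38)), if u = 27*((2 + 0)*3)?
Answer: 3*√7762 ≈ 264.31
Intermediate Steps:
u = 162 (u = 27*(2*3) = 27*6 = 162)
a = 63216 (a = 6 + 3*21070 = 6 + 63210 = 63216)
√(a + u*((-1 + 0)*(-3) + 38)) = √(63216 + 162*((-1 + 0)*(-3) + 38)) = √(63216 + 162*(-1*(-3) + 38)) = √(63216 + 162*(3 + 38)) = √(63216 + 162*41) = √(63216 + 6642) = √69858 = 3*√7762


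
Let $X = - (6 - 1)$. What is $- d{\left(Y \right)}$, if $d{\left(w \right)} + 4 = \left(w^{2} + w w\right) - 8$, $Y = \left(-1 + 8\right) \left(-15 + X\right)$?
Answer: $-39188$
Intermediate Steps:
$X = -5$ ($X = \left(-1\right) 5 = -5$)
$Y = -140$ ($Y = \left(-1 + 8\right) \left(-15 - 5\right) = 7 \left(-20\right) = -140$)
$d{\left(w \right)} = -12 + 2 w^{2}$ ($d{\left(w \right)} = -4 - \left(8 - w^{2} - w w\right) = -4 + \left(\left(w^{2} + w^{2}\right) - 8\right) = -4 + \left(2 w^{2} - 8\right) = -4 + \left(-8 + 2 w^{2}\right) = -12 + 2 w^{2}$)
$- d{\left(Y \right)} = - (-12 + 2 \left(-140\right)^{2}) = - (-12 + 2 \cdot 19600) = - (-12 + 39200) = \left(-1\right) 39188 = -39188$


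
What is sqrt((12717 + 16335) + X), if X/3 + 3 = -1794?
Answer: 3*sqrt(2629) ≈ 153.82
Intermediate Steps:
X = -5391 (X = -9 + 3*(-1794) = -9 - 5382 = -5391)
sqrt((12717 + 16335) + X) = sqrt((12717 + 16335) - 5391) = sqrt(29052 - 5391) = sqrt(23661) = 3*sqrt(2629)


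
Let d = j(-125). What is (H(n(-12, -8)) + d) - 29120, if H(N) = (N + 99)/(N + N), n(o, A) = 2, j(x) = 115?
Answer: -115919/4 ≈ -28980.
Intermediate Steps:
d = 115
H(N) = (99 + N)/(2*N) (H(N) = (99 + N)/((2*N)) = (99 + N)*(1/(2*N)) = (99 + N)/(2*N))
(H(n(-12, -8)) + d) - 29120 = ((½)*(99 + 2)/2 + 115) - 29120 = ((½)*(½)*101 + 115) - 29120 = (101/4 + 115) - 29120 = 561/4 - 29120 = -115919/4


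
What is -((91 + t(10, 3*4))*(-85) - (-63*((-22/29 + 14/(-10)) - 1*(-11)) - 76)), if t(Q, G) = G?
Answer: 1177689/145 ≈ 8122.0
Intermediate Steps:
-((91 + t(10, 3*4))*(-85) - (-63*((-22/29 + 14/(-10)) - 1*(-11)) - 76)) = -((91 + 3*4)*(-85) - (-63*((-22/29 + 14/(-10)) - 1*(-11)) - 76)) = -((91 + 12)*(-85) - (-63*((-22*1/29 + 14*(-⅒)) + 11) - 76)) = -(103*(-85) - (-63*((-22/29 - 7/5) + 11) - 76)) = -(-8755 - (-63*(-313/145 + 11) - 76)) = -(-8755 - (-63*1282/145 - 76)) = -(-8755 - (-80766/145 - 76)) = -(-8755 - 1*(-91786/145)) = -(-8755 + 91786/145) = -1*(-1177689/145) = 1177689/145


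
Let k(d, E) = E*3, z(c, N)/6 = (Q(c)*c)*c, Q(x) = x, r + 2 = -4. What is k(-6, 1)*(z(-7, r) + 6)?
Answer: -6156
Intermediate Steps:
r = -6 (r = -2 - 4 = -6)
z(c, N) = 6*c³ (z(c, N) = 6*((c*c)*c) = 6*(c²*c) = 6*c³)
k(d, E) = 3*E
k(-6, 1)*(z(-7, r) + 6) = (3*1)*(6*(-7)³ + 6) = 3*(6*(-343) + 6) = 3*(-2058 + 6) = 3*(-2052) = -6156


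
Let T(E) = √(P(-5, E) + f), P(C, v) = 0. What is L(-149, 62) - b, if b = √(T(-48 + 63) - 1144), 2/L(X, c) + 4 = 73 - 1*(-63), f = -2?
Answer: 1/66 - √(-1144 + I*√2) ≈ -0.0057545 - 33.823*I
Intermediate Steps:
T(E) = I*√2 (T(E) = √(0 - 2) = √(-2) = I*√2)
L(X, c) = 1/66 (L(X, c) = 2/(-4 + (73 - 1*(-63))) = 2/(-4 + (73 + 63)) = 2/(-4 + 136) = 2/132 = 2*(1/132) = 1/66)
b = √(-1144 + I*√2) (b = √(I*√2 - 1144) = √(-1144 + I*√2) ≈ 0.0209 + 33.823*I)
L(-149, 62) - b = 1/66 - √(-1144 + I*√2)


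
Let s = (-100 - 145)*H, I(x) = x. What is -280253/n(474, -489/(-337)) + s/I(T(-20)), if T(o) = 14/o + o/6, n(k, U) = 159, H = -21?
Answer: -58452263/19239 ≈ -3038.2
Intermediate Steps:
T(o) = 14/o + o/6 (T(o) = 14/o + o*(1/6) = 14/o + o/6)
s = 5145 (s = (-100 - 145)*(-21) = -245*(-21) = 5145)
-280253/n(474, -489/(-337)) + s/I(T(-20)) = -280253/159 + 5145/(14/(-20) + (1/6)*(-20)) = -280253*1/159 + 5145/(14*(-1/20) - 10/3) = -280253/159 + 5145/(-7/10 - 10/3) = -280253/159 + 5145/(-121/30) = -280253/159 + 5145*(-30/121) = -280253/159 - 154350/121 = -58452263/19239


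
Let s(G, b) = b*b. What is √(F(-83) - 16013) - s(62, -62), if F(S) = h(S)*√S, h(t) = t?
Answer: -3844 + √(-16013 - 83*I*√83) ≈ -3841.0 - 126.58*I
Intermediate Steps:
s(G, b) = b²
F(S) = S^(3/2) (F(S) = S*√S = S^(3/2))
√(F(-83) - 16013) - s(62, -62) = √((-83)^(3/2) - 16013) - 1*(-62)² = √(-83*I*√83 - 16013) - 1*3844 = √(-16013 - 83*I*√83) - 3844 = -3844 + √(-16013 - 83*I*√83)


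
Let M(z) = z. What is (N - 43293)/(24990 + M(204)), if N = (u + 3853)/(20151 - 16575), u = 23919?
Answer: -38696999/22523436 ≈ -1.7181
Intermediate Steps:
N = 6943/894 (N = (23919 + 3853)/(20151 - 16575) = 27772/3576 = 27772*(1/3576) = 6943/894 ≈ 7.7662)
(N - 43293)/(24990 + M(204)) = (6943/894 - 43293)/(24990 + 204) = -38696999/894/25194 = -38696999/894*1/25194 = -38696999/22523436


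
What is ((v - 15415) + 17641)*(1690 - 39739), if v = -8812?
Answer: 250590714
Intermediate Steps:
((v - 15415) + 17641)*(1690 - 39739) = ((-8812 - 15415) + 17641)*(1690 - 39739) = (-24227 + 17641)*(-38049) = -6586*(-38049) = 250590714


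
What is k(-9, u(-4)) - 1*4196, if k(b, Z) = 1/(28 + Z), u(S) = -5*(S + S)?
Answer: -285327/68 ≈ -4196.0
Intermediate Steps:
u(S) = -10*S
k(-9, u(-4)) - 1*4196 = 1/(28 - 10*(-4)) - 1*4196 = 1/(28 + 40) - 4196 = 1/68 - 4196 = -285327/68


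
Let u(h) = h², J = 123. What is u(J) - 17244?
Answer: -2115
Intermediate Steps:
u(J) - 17244 = 123² - 17244 = 15129 - 17244 = -2115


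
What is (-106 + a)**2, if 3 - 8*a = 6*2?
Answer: 734449/64 ≈ 11476.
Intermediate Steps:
a = -9/8 (a = 3/8 - 3*2/4 = 3/8 - 1/8*12 = 3/8 - 3/2 = -9/8 ≈ -1.1250)
(-106 + a)**2 = (-106 - 9/8)**2 = (-857/8)**2 = 734449/64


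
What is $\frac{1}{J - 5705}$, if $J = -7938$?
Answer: $- \frac{1}{13643} \approx -7.3298 \cdot 10^{-5}$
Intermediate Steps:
$\frac{1}{J - 5705} = \frac{1}{-7938 - 5705} = \frac{1}{-13643} = - \frac{1}{13643}$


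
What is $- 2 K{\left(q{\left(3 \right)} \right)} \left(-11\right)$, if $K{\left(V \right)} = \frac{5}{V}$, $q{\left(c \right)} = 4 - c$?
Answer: $110$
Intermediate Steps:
$- 2 K{\left(q{\left(3 \right)} \right)} \left(-11\right) = - 2 \frac{5}{4 - 3} \left(-11\right) = - 2 \cdot \frac{5}{1} \left(-11\right) = - 2 \cdot 5 \cdot 1 \left(-11\right) = \left(-2\right) 5 \left(-11\right) = \left(-10\right) \left(-11\right) = 110$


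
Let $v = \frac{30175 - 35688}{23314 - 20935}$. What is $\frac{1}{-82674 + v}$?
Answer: $- \frac{2379}{196686959} \approx -1.2095 \cdot 10^{-5}$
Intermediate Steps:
$v = - \frac{5513}{2379} \approx -2.3174$
$\frac{1}{-82674 + v} = \frac{1}{-82674 - \frac{5513}{2379}} = \frac{1}{- \frac{196686959}{2379}} = - \frac{2379}{196686959}$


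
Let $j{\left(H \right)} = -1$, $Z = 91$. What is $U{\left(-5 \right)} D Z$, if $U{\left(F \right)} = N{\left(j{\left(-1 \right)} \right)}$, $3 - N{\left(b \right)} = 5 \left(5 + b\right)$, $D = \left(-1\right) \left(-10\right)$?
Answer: $-15470$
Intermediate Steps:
$D = 10$
$N{\left(b \right)} = -22 - 5 b$ ($N{\left(b \right)} = 3 - 5 \left(5 + b\right) = 3 - \left(25 + 5 b\right) = -22 - 5 b$)
$U{\left(F \right)} = -17$ ($U{\left(F \right)} = -22 - -5 = -22 + 5 = -17$)
$U{\left(-5 \right)} D Z = \left(-17\right) 10 \cdot 91 = \left(-170\right) 91 = -15470$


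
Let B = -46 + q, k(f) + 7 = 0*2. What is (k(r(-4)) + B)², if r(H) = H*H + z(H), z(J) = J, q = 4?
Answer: 2401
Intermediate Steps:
r(H) = H + H² (r(H) = H*H + H = H² + H = H + H²)
k(f) = -7 (k(f) = -7 + 0*2 = -7 + 0 = -7)
B = -42 (B = -46 + 4 = -42)
(k(r(-4)) + B)² = (-7 - 42)² = (-49)² = 2401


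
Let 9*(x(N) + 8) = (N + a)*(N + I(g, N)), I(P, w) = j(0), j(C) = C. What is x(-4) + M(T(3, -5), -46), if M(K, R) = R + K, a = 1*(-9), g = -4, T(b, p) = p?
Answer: -479/9 ≈ -53.222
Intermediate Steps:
a = -9
I(P, w) = 0
x(N) = -8 + N*(-9 + N)/9 (x(N) = -8 + ((N - 9)*(N + 0))/9 = -8 + ((-9 + N)*N)/9 = -8 + (N*(-9 + N))/9 = -8 + N*(-9 + N)/9)
M(K, R) = K + R
x(-4) + M(T(3, -5), -46) = (-8 - 1*(-4) + (⅑)*(-4)²) + (-5 - 46) = (-8 + 4 + (⅑)*16) - 51 = (-8 + 4 + 16/9) - 51 = -20/9 - 51 = -479/9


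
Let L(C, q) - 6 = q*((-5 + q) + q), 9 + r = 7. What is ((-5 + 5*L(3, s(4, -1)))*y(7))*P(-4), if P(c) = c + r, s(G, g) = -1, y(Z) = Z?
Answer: -2520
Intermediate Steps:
r = -2 (r = -9 + 7 = -2)
P(c) = -2 + c (P(c) = c - 2 = -2 + c)
L(C, q) = 6 + q*(-5 + 2*q) (L(C, q) = 6 + q*((-5 + q) + q) = 6 + q*(-5 + 2*q))
((-5 + 5*L(3, s(4, -1)))*y(7))*P(-4) = ((-5 + 5*(6 - 5*(-1) + 2*(-1)²))*7)*(-2 - 4) = ((-5 + 5*(6 + 5 + 2*1))*7)*(-6) = ((-5 + 5*(6 + 5 + 2))*7)*(-6) = ((-5 + 5*13)*7)*(-6) = ((-5 + 65)*7)*(-6) = (60*7)*(-6) = 420*(-6) = -2520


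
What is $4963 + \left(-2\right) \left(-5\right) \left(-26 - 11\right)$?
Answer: $4593$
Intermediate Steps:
$4963 + \left(-2\right) \left(-5\right) \left(-26 - 11\right) = 4963 + 10 \left(-37\right) = 4963 - 370 = 4593$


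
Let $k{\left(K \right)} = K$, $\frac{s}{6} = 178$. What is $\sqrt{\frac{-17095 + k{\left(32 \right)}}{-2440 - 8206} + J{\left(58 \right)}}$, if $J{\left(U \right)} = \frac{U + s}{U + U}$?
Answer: $\frac{3 \sqrt{29944419394}}{154367} \approx 3.363$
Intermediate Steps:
$s = 1068$ ($s = 6 \cdot 178 = 1068$)
$J{\left(U \right)} = \frac{1068 + U}{2 U}$ ($J{\left(U \right)} = \frac{U + 1068}{U + U} = \frac{1068 + U}{2 U}$)
$\sqrt{\frac{-17095 + k{\left(32 \right)}}{-2440 - 8206} + J{\left(58 \right)}} = \sqrt{\frac{-17095 + 32}{-2440 - 8206} + \frac{1068 + 58}{2 \cdot 58}} = \sqrt{- \frac{17063}{-10646} + \frac{1}{2} \cdot \frac{1}{58} \cdot 1126} = \sqrt{\left(-17063\right) \left(- \frac{1}{10646}\right) + \frac{563}{58}} = \sqrt{\frac{17063}{10646} + \frac{563}{58}} = \sqrt{\frac{1745838}{154367}} = \frac{3 \sqrt{29944419394}}{154367}$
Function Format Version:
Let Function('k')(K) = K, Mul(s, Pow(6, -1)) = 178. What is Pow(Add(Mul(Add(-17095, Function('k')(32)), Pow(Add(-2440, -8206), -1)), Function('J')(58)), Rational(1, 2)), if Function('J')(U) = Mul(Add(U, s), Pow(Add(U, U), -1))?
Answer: Mul(Rational(3, 154367), Pow(29944419394, Rational(1, 2))) ≈ 3.3630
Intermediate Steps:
s = 1068 (s = Mul(6, 178) = 1068)
Function('J')(U) = Mul(Rational(1, 2), Pow(U, -1), Add(1068, U)) (Function('J')(U) = Mul(Add(U, 1068), Pow(Add(U, U), -1)) = Mul(Add(1068, U), Pow(Mul(2, U), -1)) = Mul(Add(1068, U), Mul(Rational(1, 2), Pow(U, -1))) = Mul(Rational(1, 2), Pow(U, -1), Add(1068, U)))
Pow(Add(Mul(Add(-17095, Function('k')(32)), Pow(Add(-2440, -8206), -1)), Function('J')(58)), Rational(1, 2)) = Pow(Add(Mul(Add(-17095, 32), Pow(Add(-2440, -8206), -1)), Mul(Rational(1, 2), Pow(58, -1), Add(1068, 58))), Rational(1, 2)) = Pow(Add(Mul(-17063, Pow(-10646, -1)), Mul(Rational(1, 2), Rational(1, 58), 1126)), Rational(1, 2)) = Pow(Add(Mul(-17063, Rational(-1, 10646)), Rational(563, 58)), Rational(1, 2)) = Pow(Add(Rational(17063, 10646), Rational(563, 58)), Rational(1, 2)) = Pow(Rational(1745838, 154367), Rational(1, 2)) = Mul(Rational(3, 154367), Pow(29944419394, Rational(1, 2)))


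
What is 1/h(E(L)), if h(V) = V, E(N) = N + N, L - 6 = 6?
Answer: 1/24 ≈ 0.041667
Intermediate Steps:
L = 12 (L = 6 + 6 = 12)
E(N) = 2*N
1/h(E(L)) = 1/(2*12) = 1/24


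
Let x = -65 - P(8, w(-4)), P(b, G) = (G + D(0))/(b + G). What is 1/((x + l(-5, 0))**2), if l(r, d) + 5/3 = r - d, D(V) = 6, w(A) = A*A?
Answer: 144/758641 ≈ 0.00018981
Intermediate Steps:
w(A) = A**2
l(r, d) = -5/3 + r - d (l(r, d) = -5/3 + (r - d) = -5/3 + r - d)
P(b, G) = (6 + G)/(G + b) (P(b, G) = (G + 6)/(b + G) = (6 + G)/(G + b))
x = -791/12 (x = -65 - (6 + (-4)**2)/((-4)**2 + 8) = -65 - (6 + 16)/(16 + 8) = -65 - 22/24 = -65 - 1*11/12 = -65 - 11/12 = -791/12 ≈ -65.917)
1/((x + l(-5, 0))**2) = 1/((-791/12 + (-5/3 - 5 - 1*0))**2) = 1/((-791/12 + (-5/3 - 5 + 0))**2) = 1/((-791/12 - 20/3)**2) = 1/((-871/12)**2) = 1/(758641/144) = 144/758641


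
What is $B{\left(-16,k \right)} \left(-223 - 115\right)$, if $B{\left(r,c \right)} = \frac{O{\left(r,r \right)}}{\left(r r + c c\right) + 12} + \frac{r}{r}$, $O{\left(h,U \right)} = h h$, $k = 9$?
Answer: $- \frac{204490}{349} \approx -585.93$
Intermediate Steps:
$O{\left(h,U \right)} = h^{2}$
$B{\left(r,c \right)} = 1 + \frac{r^{2}}{12 + c^{2} + r^{2}}$ ($B{\left(r,c \right)} = \frac{r^{2}}{\left(r r + c c\right) + 12} + \frac{r}{r} = \frac{r^{2}}{\left(r^{2} + c^{2}\right) + 12} + 1 = \frac{r^{2}}{\left(c^{2} + r^{2}\right) + 12} + 1 = \frac{r^{2}}{12 + c^{2} + r^{2}} + 1 = 1 + \frac{r^{2}}{12 + c^{2} + r^{2}}$)
$B{\left(-16,k \right)} \left(-223 - 115\right) = \frac{12 + 9^{2} + 2 \left(-16\right)^{2}}{12 + 9^{2} + \left(-16\right)^{2}} \left(-223 - 115\right) = \frac{12 + 81 + 2 \cdot 256}{12 + 81 + 256} \left(-338\right) = \frac{12 + 81 + 512}{349} \left(-338\right) = \frac{1}{349} \cdot 605 \left(-338\right) = \frac{605}{349} \left(-338\right) = - \frac{204490}{349}$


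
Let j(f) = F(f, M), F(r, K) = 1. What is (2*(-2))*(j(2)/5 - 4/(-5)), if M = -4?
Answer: -4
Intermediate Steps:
j(f) = 1
(2*(-2))*(j(2)/5 - 4/(-5)) = (2*(-2))*(1/5 - 4/(-5)) = -4*(1*(⅕) - 4*(-⅕)) = -4*(⅕ + ⅘) = -4*1 = -4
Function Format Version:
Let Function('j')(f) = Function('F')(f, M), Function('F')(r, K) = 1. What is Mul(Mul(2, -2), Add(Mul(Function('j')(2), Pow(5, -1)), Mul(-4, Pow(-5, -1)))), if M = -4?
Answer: -4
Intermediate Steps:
Function('j')(f) = 1
Mul(Mul(2, -2), Add(Mul(Function('j')(2), Pow(5, -1)), Mul(-4, Pow(-5, -1)))) = Mul(Mul(2, -2), Add(Mul(1, Pow(5, -1)), Mul(-4, Pow(-5, -1)))) = Mul(-4, Add(Mul(1, Rational(1, 5)), Mul(-4, Rational(-1, 5)))) = Mul(-4, Add(Rational(1, 5), Rational(4, 5))) = Mul(-4, 1) = -4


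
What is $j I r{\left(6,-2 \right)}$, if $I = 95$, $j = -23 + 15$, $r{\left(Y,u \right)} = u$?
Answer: $1520$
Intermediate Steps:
$j = -8$
$j I r{\left(6,-2 \right)} = - 8 \cdot 95 \left(-2\right) = \left(-8\right) \left(-190\right) = 1520$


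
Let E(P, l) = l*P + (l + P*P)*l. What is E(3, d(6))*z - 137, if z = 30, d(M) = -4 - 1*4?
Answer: -1097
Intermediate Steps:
d(M) = -8 (d(M) = -4 - 4 = -8)
E(P, l) = P*l + l*(l + P**2) (E(P, l) = P*l + (l + P**2)*l = P*l + l*(l + P**2))
E(3, d(6))*z - 137 = -8*(3 - 8 + 3**2)*30 - 137 = -8*(3 - 8 + 9)*30 - 137 = -8*4*30 - 137 = -32*30 - 137 = -960 - 137 = -1097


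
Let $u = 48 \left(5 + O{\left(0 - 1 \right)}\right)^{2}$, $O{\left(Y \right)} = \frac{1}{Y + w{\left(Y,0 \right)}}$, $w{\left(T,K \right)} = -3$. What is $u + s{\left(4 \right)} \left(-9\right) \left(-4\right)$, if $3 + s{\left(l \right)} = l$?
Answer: $1119$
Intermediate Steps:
$s{\left(l \right)} = -3 + l$
$O{\left(Y \right)} = \frac{1}{-3 + Y}$ ($O{\left(Y \right)} = \frac{1}{Y - 3} = \frac{1}{-3 + Y}$)
$u = 1083$ ($u = 48 \left(5 + \frac{1}{-3 + \left(0 - 1\right)}\right)^{2} = 48 \left(5 + \frac{1}{-3 - 1}\right)^{2} = 48 \left(5 + \frac{1}{-4}\right)^{2} = 48 \left(5 - \frac{1}{4}\right)^{2} = 48 \left(\frac{19}{4}\right)^{2} = 48 \cdot \frac{361}{16} = 1083$)
$u + s{\left(4 \right)} \left(-9\right) \left(-4\right) = 1083 + \left(-3 + 4\right) \left(-9\right) \left(-4\right) = 1083 + 1 \left(-9\right) \left(-4\right) = 1083 - -36 = 1083 + 36 = 1119$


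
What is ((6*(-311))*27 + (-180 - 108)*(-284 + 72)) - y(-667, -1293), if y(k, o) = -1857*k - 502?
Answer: -1227443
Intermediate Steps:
y(k, o) = -502 - 1857*k
((6*(-311))*27 + (-180 - 108)*(-284 + 72)) - y(-667, -1293) = ((6*(-311))*27 + (-180 - 108)*(-284 + 72)) - (-502 - 1857*(-667)) = (-1866*27 - 288*(-212)) - (-502 + 1238619) = (-50382 + 61056) - 1*1238117 = 10674 - 1238117 = -1227443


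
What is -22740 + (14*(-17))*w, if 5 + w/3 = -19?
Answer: -5604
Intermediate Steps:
w = -72 (w = -15 + 3*(-19) = -15 - 57 = -72)
-22740 + (14*(-17))*w = -22740 + (14*(-17))*(-72) = -22740 - 238*(-72) = -22740 + 17136 = -5604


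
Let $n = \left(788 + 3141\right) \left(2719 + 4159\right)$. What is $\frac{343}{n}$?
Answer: $\frac{343}{27023662} \approx 1.2693 \cdot 10^{-5}$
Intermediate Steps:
$n = 27023662$ ($n = 3929 \cdot 6878 = 27023662$)
$\frac{343}{n} = \frac{343}{27023662}$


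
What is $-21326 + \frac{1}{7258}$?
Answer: $- \frac{154784107}{7258} \approx -21326.0$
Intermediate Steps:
$-21326 + \frac{1}{7258} = - \frac{154784107}{7258}$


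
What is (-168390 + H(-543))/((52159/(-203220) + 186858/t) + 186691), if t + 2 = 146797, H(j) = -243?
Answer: -1006121135315340/1113867293762651 ≈ -0.90327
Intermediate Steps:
t = 146795 (t = -2 + 146797 = 146795)
(-168390 + H(-543))/((52159/(-203220) + 186858/t) + 186691) = (-168390 - 243)/((52159/(-203220) + 186858/146795) + 186691) = -168633/((52159*(-1/203220) + 186858*(1/146795)) + 186691) = -168633/((-52159/203220 + 186858/146795) + 186691) = -168633/(6063320471/5966335980 + 186691) = -168633/1113867293762651/5966335980 = -168633*5966335980/1113867293762651 = -1006121135315340/1113867293762651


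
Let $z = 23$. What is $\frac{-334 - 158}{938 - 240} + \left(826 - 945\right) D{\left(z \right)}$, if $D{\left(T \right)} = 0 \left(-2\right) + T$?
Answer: $- \frac{955459}{349} \approx -2737.7$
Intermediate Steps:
$D{\left(T \right)} = T$ ($D{\left(T \right)} = 0 + T = T$)
$\frac{-334 - 158}{938 - 240} + \left(826 - 945\right) D{\left(z \right)} = \frac{-334 - 158}{938 - 240} + \left(826 - 945\right) 23 = \frac{1}{698} \left(-492\right) - 2737 = - \frac{246}{349} - 2737 = - \frac{955459}{349}$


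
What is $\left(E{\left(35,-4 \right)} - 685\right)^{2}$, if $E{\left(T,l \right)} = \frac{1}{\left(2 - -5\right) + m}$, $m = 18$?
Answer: $\frac{293231376}{625} \approx 4.6917 \cdot 10^{5}$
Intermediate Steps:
$E{\left(T,l \right)} = \frac{1}{25}$ ($E{\left(T,l \right)} = \frac{1}{\left(2 - -5\right) + 18} = \frac{1}{\left(2 + 5\right) + 18} = \frac{1}{7 + 18} = \frac{1}{25}$)
$\left(E{\left(35,-4 \right)} - 685\right)^{2} = \left(\frac{1}{25} - 685\right)^{2} = \left(- \frac{17124}{25}\right)^{2} = \frac{293231376}{625}$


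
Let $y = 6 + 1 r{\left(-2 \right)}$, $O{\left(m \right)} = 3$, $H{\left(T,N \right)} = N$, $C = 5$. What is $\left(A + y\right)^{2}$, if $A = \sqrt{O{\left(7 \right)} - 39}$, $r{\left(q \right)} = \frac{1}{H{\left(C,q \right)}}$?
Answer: $- \frac{23}{4} + 66 i \approx -5.75 + 66.0 i$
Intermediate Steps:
$r{\left(q \right)} = \frac{1}{q}$
$A = 6 i$ ($A = \sqrt{3 - 39} = \sqrt{-36} = 6 i \approx 6.0 i$)
$y = \frac{11}{2}$ ($y = 6 + 1 \frac{1}{-2} = 6 + 1 \left(- \frac{1}{2}\right) = 6 - \frac{1}{2} = \frac{11}{2} \approx 5.5$)
$\left(A + y\right)^{2} = \left(6 i + \frac{11}{2}\right)^{2} = \left(\frac{11}{2} + 6 i\right)^{2}$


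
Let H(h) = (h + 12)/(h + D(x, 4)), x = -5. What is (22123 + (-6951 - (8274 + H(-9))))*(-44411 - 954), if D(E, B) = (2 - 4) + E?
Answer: -5006980415/16 ≈ -3.1294e+8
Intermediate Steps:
D(E, B) = -2 + E
H(h) = (12 + h)/(-7 + h) (H(h) = (h + 12)/(h + (-2 - 5)) = (12 + h)/(h - 7) = (12 + h)/(-7 + h))
(22123 + (-6951 - (8274 + H(-9))))*(-44411 - 954) = (22123 + (-6951 - (8274 + (12 - 9)/(-7 - 9))))*(-44411 - 954) = (22123 + (-6951 - (8274 + 3/(-16))))*(-45365) = (22123 + (-6951 - (8274 - 1/16*3)))*(-45365) = (22123 + (-6951 - (8274 - 3/16)))*(-45365) = (22123 + (-6951 - 1*132381/16))*(-45365) = (22123 + (-6951 - 132381/16))*(-45365) = (22123 - 243597/16)*(-45365) = (110371/16)*(-45365) = -5006980415/16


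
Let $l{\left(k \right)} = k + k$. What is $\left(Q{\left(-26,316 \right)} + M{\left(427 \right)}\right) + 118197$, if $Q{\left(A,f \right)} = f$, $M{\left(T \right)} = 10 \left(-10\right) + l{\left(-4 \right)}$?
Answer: $118405$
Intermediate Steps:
$l{\left(k \right)} = 2 k$
$M{\left(T \right)} = -108$ ($M{\left(T \right)} = 10 \left(-10\right) + 2 \left(-4\right) = -100 - 8 = -108$)
$\left(Q{\left(-26,316 \right)} + M{\left(427 \right)}\right) + 118197 = \left(316 - 108\right) + 118197 = 208 + 118197 = 118405$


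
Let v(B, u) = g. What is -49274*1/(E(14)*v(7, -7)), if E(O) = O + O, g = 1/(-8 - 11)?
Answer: 468103/14 ≈ 33436.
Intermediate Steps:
g = -1/19 (g = 1/(-19) = -1/19 ≈ -0.052632)
E(O) = 2*O
v(B, u) = -1/19
-49274*1/(E(14)*v(7, -7)) = -49274/((2*14)*(-1/19)) = -49274/(28*(-1/19)) = -49274/(-28/19) = -49274*(-19/28) = 468103/14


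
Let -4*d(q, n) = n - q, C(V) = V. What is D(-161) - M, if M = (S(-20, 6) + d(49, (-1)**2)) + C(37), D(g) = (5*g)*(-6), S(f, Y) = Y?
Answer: 4775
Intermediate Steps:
d(q, n) = -n/4 + q/4 (d(q, n) = -(n - q)/4 = -n/4 + q/4)
D(g) = -30*g
M = 55 (M = (6 + (-1/4*(-1)**2 + (1/4)*49)) + 37 = (6 + (-1/4*1 + 49/4)) + 37 = (6 + (-1/4 + 49/4)) + 37 = (6 + 12) + 37 = 18 + 37 = 55)
D(-161) - M = -30*(-161) - 1*55 = 4830 - 55 = 4775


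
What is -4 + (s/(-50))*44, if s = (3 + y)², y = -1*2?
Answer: -122/25 ≈ -4.8800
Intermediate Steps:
y = -2
s = 1 (s = (3 - 2)² = 1² = 1)
-4 + (s/(-50))*44 = -4 + (1/(-50))*44 = -4 + (1*(-1/50))*44 = -4 - 1/50*44 = -4 - 22/25 = -122/25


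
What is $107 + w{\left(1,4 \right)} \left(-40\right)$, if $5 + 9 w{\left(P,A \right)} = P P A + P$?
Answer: $107$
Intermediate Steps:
$w{\left(P,A \right)} = - \frac{5}{9} + \frac{P}{9} + \frac{A P^{2}}{9}$ ($w{\left(P,A \right)} = - \frac{5}{9} + \frac{P P A + P}{9} = - \frac{5}{9} + \frac{P^{2} A + P}{9} = - \frac{5}{9} + \frac{A P^{2} + P}{9} = - \frac{5}{9} + \frac{P + A P^{2}}{9} = - \frac{5}{9} + \left(\frac{P}{9} + \frac{A P^{2}}{9}\right) = - \frac{5}{9} + \frac{P}{9} + \frac{A P^{2}}{9}$)
$107 + w{\left(1,4 \right)} \left(-40\right) = 107 + \left(- \frac{5}{9} + \frac{1}{9} \cdot 1 + \frac{1}{9} \cdot 4 \cdot 1^{2}\right) \left(-40\right) = 107 + \left(- \frac{5}{9} + \frac{1}{9} + \frac{1}{9} \cdot 4 \cdot 1\right) \left(-40\right) = 107 + \left(- \frac{5}{9} + \frac{1}{9} + \frac{4}{9}\right) \left(-40\right) = 107 + 0 \left(-40\right) = 107 + 0 = 107$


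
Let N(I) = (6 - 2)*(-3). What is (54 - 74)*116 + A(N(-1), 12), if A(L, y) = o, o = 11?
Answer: -2309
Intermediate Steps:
N(I) = -12 (N(I) = 4*(-3) = -12)
A(L, y) = 11
(54 - 74)*116 + A(N(-1), 12) = (54 - 74)*116 + 11 = -20*116 + 11 = -2320 + 11 = -2309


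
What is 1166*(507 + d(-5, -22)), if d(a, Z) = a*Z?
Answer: 719422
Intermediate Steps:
d(a, Z) = Z*a
1166*(507 + d(-5, -22)) = 1166*(507 - 22*(-5)) = 1166*(507 + 110) = 1166*617 = 719422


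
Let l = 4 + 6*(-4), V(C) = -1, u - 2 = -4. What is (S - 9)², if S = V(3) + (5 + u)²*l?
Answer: 36100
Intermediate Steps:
u = -2 (u = 2 - 4 = -2)
l = -20 (l = 4 - 24 = -20)
S = -181 (S = -1 + (5 - 2)²*(-20) = -1 + 3²*(-20) = -1 + 9*(-20) = -1 - 180 = -181)
(S - 9)² = (-181 - 9)² = (-190)² = 36100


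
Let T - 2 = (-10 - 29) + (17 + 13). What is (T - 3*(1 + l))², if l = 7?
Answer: 961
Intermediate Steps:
T = -7 (T = 2 + ((-10 - 29) + (17 + 13)) = 2 + (-39 + 30) = 2 - 9 = -7)
(T - 3*(1 + l))² = (-7 - 3*(1 + 7))² = (-7 - 3*8)² = (-7 - 24)² = (-31)² = 961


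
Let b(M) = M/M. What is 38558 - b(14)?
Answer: 38557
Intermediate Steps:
b(M) = 1
38558 - b(14) = 38558 - 1*1 = 38558 - 1 = 38557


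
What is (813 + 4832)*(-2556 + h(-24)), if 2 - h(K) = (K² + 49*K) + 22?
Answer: -11154520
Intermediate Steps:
h(K) = -20 - K² - 49*K (h(K) = 2 - ((K² + 49*K) + 22) = 2 - (22 + K² + 49*K) = 2 + (-22 - K² - 49*K) = -20 - K² - 49*K)
(813 + 4832)*(-2556 + h(-24)) = (813 + 4832)*(-2556 + (-20 - 1*(-24)² - 49*(-24))) = 5645*(-2556 + (-20 - 1*576 + 1176)) = 5645*(-2556 + (-20 - 576 + 1176)) = 5645*(-2556 + 580) = 5645*(-1976) = -11154520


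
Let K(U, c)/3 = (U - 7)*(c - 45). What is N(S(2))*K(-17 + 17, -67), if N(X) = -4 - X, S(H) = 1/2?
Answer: -10584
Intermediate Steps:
S(H) = 1/2
K(U, c) = 3*(-45 + c)*(-7 + U) (K(U, c) = 3*((U - 7)*(c - 45)) = 3*((-7 + U)*(-45 + c)) = 3*((-45 + c)*(-7 + U)) = 3*(-45 + c)*(-7 + U))
N(S(2))*K(-17 + 17, -67) = (-4 - 1*1/2)*(945 - 135*(-17 + 17) - 21*(-67) + 3*(-17 + 17)*(-67)) = (-4 - 1/2)*(945 - 135*0 + 1407 + 3*0*(-67)) = -9*(945 + 0 + 1407 + 0)/2 = -9/2*2352 = -10584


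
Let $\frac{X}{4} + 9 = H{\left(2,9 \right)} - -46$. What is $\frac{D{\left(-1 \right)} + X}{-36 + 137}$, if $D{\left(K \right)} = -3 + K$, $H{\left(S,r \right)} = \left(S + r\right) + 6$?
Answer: $\frac{212}{101} \approx 2.099$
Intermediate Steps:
$H{\left(S,r \right)} = 6 + S + r$
$X = 216$ ($X = -36 + 4 \left(\left(6 + 2 + 9\right) - -46\right) = -36 + 4 \left(17 + 46\right) = -36 + 4 \cdot 63 = -36 + 252 = 216$)
$\frac{D{\left(-1 \right)} + X}{-36 + 137} = \frac{\left(-3 - 1\right) + 216}{-36 + 137} = \frac{-4 + 216}{101} = 212 \cdot \frac{1}{101} = \frac{212}{101}$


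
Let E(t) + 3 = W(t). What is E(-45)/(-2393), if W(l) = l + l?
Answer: 93/2393 ≈ 0.038863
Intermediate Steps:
W(l) = 2*l
E(t) = -3 + 2*t
E(-45)/(-2393) = (-3 + 2*(-45))/(-2393) = (-3 - 90)*(-1/2393) = -93*(-1/2393) = 93/2393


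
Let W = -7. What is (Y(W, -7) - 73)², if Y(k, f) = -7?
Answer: 6400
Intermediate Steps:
(Y(W, -7) - 73)² = (-7 - 73)² = (-80)² = 6400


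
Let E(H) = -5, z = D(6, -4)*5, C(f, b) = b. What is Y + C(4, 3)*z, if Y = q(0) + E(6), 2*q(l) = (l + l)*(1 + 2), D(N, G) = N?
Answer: 85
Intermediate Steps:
z = 30 (z = 6*5 = 30)
q(l) = 3*l (q(l) = ((l + l)*(1 + 2))/2 = ((2*l)*3)/2 = (6*l)/2 = 3*l)
Y = -5 (Y = 3*0 - 5 = 0 - 5 = -5)
Y + C(4, 3)*z = -5 + 3*30 = -5 + 90 = 85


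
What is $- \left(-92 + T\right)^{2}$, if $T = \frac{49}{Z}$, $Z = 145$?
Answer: $- \frac{176650681}{21025} \approx -8401.9$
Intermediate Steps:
$T = \frac{49}{145} \approx 0.33793$
$- \left(-92 + T\right)^{2} = - \left(-92 + \frac{49}{145}\right)^{2} = - \left(- \frac{13291}{145}\right)^{2} = \left(-1\right) \frac{176650681}{21025} = - \frac{176650681}{21025}$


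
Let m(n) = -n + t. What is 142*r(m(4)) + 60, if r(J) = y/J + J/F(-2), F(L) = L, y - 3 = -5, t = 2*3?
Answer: -224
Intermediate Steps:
t = 6
y = -2 (y = 3 - 5 = -2)
m(n) = 6 - n (m(n) = -n + 6 = 6 - n)
r(J) = -2/J - J/2 (r(J) = -2/J + J/(-2) = -2/J + J*(-1/2) = -2/J - J/2)
142*r(m(4)) + 60 = 142*(-2/(6 - 1*4) - (6 - 1*4)/2) + 60 = 142*(-2/(6 - 4) - (6 - 4)/2) + 60 = 142*(-2/2 - 1/2*2) + 60 = 142*(-2*1/2 - 1) + 60 = 142*(-1 - 1) + 60 = 142*(-2) + 60 = -284 + 60 = -224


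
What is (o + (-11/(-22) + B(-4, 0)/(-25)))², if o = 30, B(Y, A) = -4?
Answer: 2350089/2500 ≈ 940.04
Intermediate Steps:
(o + (-11/(-22) + B(-4, 0)/(-25)))² = (30 + (-11/(-22) - 4/(-25)))² = (30 + (-11*(-1/22) - 4*(-1/25)))² = (30 + (½ + 4/25))² = (30 + 33/50)² = (1533/50)² = 2350089/2500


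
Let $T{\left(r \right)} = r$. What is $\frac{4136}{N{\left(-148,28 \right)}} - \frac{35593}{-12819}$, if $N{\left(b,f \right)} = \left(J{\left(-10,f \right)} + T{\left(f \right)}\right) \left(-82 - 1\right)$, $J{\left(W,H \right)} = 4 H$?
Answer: $\frac{90142819}{37239195} \approx 2.4206$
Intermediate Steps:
$N{\left(b,f \right)} = - 415 f$ ($N{\left(b,f \right)} = \left(4 f + f\right) \left(-82 - 1\right) = 5 f \left(-83\right) = - 415 f$)
$\frac{4136}{N{\left(-148,28 \right)}} - \frac{35593}{-12819} = \frac{4136}{\left(-415\right) 28} - \frac{35593}{-12819} = \frac{4136}{-11620} - - \frac{35593}{12819} = 4136 \left(- \frac{1}{11620}\right) + \frac{35593}{12819} = - \frac{1034}{2905} + \frac{35593}{12819} = \frac{90142819}{37239195}$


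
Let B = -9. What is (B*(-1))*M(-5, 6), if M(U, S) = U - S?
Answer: -99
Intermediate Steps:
(B*(-1))*M(-5, 6) = (-9*(-1))*(-5 - 1*6) = 9*(-5 - 6) = 9*(-11) = -99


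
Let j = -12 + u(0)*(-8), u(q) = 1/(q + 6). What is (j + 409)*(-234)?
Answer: -92586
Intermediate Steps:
u(q) = 1/(6 + q)
j = -40/3 (j = -12 - 8/(6 + 0) = -12 - 8/6 = -12 + (1/6)*(-8) = -12 - 4/3 = -40/3 ≈ -13.333)
(j + 409)*(-234) = (-40/3 + 409)*(-234) = (1187/3)*(-234) = -92586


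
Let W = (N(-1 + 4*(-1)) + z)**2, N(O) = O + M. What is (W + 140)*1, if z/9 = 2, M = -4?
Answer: 221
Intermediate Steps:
z = 18 (z = 9*2 = 18)
N(O) = -4 + O (N(O) = O - 4 = -4 + O)
W = 81 (W = ((-4 + (-1 + 4*(-1))) + 18)**2 = ((-4 + (-1 - 4)) + 18)**2 = ((-4 - 5) + 18)**2 = (-9 + 18)**2 = 9**2 = 81)
(W + 140)*1 = (81 + 140)*1 = 221*1 = 221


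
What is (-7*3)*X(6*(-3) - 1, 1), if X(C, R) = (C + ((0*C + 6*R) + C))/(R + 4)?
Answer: 672/5 ≈ 134.40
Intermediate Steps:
X(C, R) = (2*C + 6*R)/(4 + R) (X(C, R) = (C + ((0 + 6*R) + C))/(4 + R) = (C + (6*R + C))/(4 + R) = (C + (C + 6*R))/(4 + R) = (2*C + 6*R)/(4 + R))
(-7*3)*X(6*(-3) - 1, 1) = (-7*3)*(2*((6*(-3) - 1) + 3*1)/(4 + 1)) = -42*((-18 - 1) + 3)/5 = -42*(-19 + 3)/5 = -42*(-16)/5 = -21*(-32/5) = 672/5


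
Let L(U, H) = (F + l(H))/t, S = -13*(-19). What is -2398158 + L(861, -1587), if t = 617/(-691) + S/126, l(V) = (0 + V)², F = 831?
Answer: -703746666/18587 ≈ -37862.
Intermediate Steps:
S = 247
l(V) = V²
t = 92935/87066 (t = 617/(-691) + 247/126 = 617*(-1/691) + 247*(1/126) = -617/691 + 247/126 = 92935/87066 ≈ 1.0674)
L(U, H) = 72351846/92935 + 87066*H²/92935 (L(U, H) = (831 + H²)/(92935/87066) = (831 + H²)*(87066/92935) = 72351846/92935 + 87066*H²/92935)
-2398158 + L(861, -1587) = -2398158 + (72351846/92935 + (87066/92935)*(-1587)²) = -2398158 + (72351846/92935 + (87066/92935)*2518569) = -2398158 + (72351846/92935 + 219281728554/92935) = -2398158 + 43870816080/18587 = -703746666/18587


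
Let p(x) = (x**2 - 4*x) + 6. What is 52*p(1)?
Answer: 156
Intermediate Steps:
p(x) = 6 + x**2 - 4*x
52*p(1) = 52*(6 + 1**2 - 4*1) = 52*(6 + 1 - 4) = 52*3 = 156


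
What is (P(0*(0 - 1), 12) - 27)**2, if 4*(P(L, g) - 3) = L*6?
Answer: 576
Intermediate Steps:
P(L, g) = 3 + 3*L/2 (P(L, g) = 3 + (L*6)/4 = 3 + (6*L)/4 = 3 + 3*L/2)
(P(0*(0 - 1), 12) - 27)**2 = ((3 + 3*(0*(0 - 1))/2) - 27)**2 = ((3 + 3*(0*(-1))/2) - 27)**2 = ((3 + (3/2)*0) - 27)**2 = ((3 + 0) - 27)**2 = (3 - 27)**2 = (-24)**2 = 576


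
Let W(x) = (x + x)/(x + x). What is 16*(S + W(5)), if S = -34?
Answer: -528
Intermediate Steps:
W(x) = 1 (W(x) = (2*x)/((2*x)) = (2*x)*(1/(2*x)) = 1)
16*(S + W(5)) = 16*(-34 + 1) = 16*(-33) = -528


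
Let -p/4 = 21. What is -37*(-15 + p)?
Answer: 3663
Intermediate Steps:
p = -84 (p = -4*21 = -84)
-37*(-15 + p) = -37*(-15 - 84) = -37*(-99) = 3663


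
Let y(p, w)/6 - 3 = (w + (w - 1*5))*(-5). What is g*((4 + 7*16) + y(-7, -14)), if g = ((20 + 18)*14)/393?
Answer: 597968/393 ≈ 1521.5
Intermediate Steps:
y(p, w) = 168 - 60*w (y(p, w) = 18 + 6*((w + (w - 1*5))*(-5)) = 18 + 6*((w + (w - 5))*(-5)) = 18 + 6*((w + (-5 + w))*(-5)) = 18 + 6*((-5 + 2*w)*(-5)) = 18 + 6*(25 - 10*w) = 18 + (150 - 60*w) = 168 - 60*w)
g = 532/393 (g = (38*14)*(1/393) = 532*(1/393) = 532/393 ≈ 1.3537)
g*((4 + 7*16) + y(-7, -14)) = 532*((4 + 7*16) + (168 - 60*(-14)))/393 = 532*((4 + 112) + (168 + 840))/393 = 532*(116 + 1008)/393 = (532/393)*1124 = 597968/393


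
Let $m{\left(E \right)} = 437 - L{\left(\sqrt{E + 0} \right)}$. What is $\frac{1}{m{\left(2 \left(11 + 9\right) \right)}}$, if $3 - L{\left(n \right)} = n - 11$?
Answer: $\frac{423}{178889} - \frac{2 \sqrt{10}}{178889} \approx 0.0023292$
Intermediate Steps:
$L{\left(n \right)} = 14 - n$ ($L{\left(n \right)} = 3 - \left(n - 11\right) = 3 - \left(-11 + n\right) = 14 - n$)
$m{\left(E \right)} = 423 + \sqrt{E}$ ($m{\left(E \right)} = 437 - \left(14 - \sqrt{E + 0}\right) = 437 - \left(14 - \sqrt{E}\right) = 437 + \left(-14 + \sqrt{E}\right) = 423 + \sqrt{E}$)
$\frac{1}{m{\left(2 \left(11 + 9\right) \right)}} = \frac{1}{423 + \sqrt{2 \left(11 + 9\right)}} = \frac{1}{423 + \sqrt{2 \cdot 20}} = \frac{1}{423 + \sqrt{40}} = \frac{1}{423 + 2 \sqrt{10}}$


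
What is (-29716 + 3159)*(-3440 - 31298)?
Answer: 922537066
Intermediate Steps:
(-29716 + 3159)*(-3440 - 31298) = -26557*(-34738) = 922537066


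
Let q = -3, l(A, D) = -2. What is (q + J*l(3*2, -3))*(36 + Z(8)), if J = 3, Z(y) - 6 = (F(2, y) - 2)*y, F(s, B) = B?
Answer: -810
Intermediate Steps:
Z(y) = 6 + y*(-2 + y) (Z(y) = 6 + (y - 2)*y = 6 + (-2 + y)*y = 6 + y*(-2 + y))
(q + J*l(3*2, -3))*(36 + Z(8)) = (-3 + 3*(-2))*(36 + (6 + 8**2 - 2*8)) = (-3 - 6)*(36 + (6 + 64 - 16)) = -9*(36 + 54) = -9*90 = -810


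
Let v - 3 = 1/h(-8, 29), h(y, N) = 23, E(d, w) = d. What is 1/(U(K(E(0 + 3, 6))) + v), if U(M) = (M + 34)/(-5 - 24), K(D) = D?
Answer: 667/1179 ≈ 0.56573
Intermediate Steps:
v = 70/23 (v = 3 + 1/23 = 70/23 ≈ 3.0435)
U(M) = -34/29 - M/29 (U(M) = (34 + M)/(-29) = (34 + M)*(-1/29) = -34/29 - M/29)
1/(U(K(E(0 + 3, 6))) + v) = 1/((-34/29 - (0 + 3)/29) + 70/23) = 1/((-34/29 - 1/29*3) + 70/23) = 1/((-34/29 - 3/29) + 70/23) = 1/(-37/29 + 70/23) = 1/(1179/667) = 667/1179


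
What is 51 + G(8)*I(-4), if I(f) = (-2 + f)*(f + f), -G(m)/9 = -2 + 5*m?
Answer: -16365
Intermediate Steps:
G(m) = 18 - 45*m (G(m) = -9*(-2 + 5*m) = 18 - 45*m)
I(f) = 2*f*(-2 + f) (I(f) = (-2 + f)*(2*f) = 2*f*(-2 + f))
51 + G(8)*I(-4) = 51 + (18 - 45*8)*(2*(-4)*(-2 - 4)) = 51 + (18 - 360)*(2*(-4)*(-6)) = 51 - 342*48 = 51 - 16416 = -16365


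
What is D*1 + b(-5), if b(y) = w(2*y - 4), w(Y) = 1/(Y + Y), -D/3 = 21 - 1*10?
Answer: -925/28 ≈ -33.036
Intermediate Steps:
D = -33 (D = -3*(21 - 1*10) = -3*(21 - 10) = -3*11 = -33)
w(Y) = 1/(2*Y)
b(y) = 1/(2*(-4 + 2*y)) (b(y) = 1/(2*(2*y - 4)) = 1/(2*(-4 + 2*y)))
D*1 + b(-5) = -33*1 + 1/(4*(-2 - 5)) = -33 + (¼)/(-7) = -33 + (¼)*(-⅐) = -33 - 1/28 = -925/28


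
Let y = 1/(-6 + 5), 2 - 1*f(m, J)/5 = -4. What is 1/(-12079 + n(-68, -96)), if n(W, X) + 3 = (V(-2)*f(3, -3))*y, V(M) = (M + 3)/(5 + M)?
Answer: -1/12092 ≈ -8.2699e-5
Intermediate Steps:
f(m, J) = 30 (f(m, J) = 10 - 5*(-4) = 10 + 20 = 30)
y = -1 (y = 1/(-1) = -1)
V(M) = (3 + M)/(5 + M)
n(W, X) = -13 (n(W, X) = -3 + (((3 - 2)/(5 - 2))*30)*(-1) = -3 + ((1/3)*30)*(-1) = -3 + 10*(-1) = -3 - 10 = -13)
1/(-12079 + n(-68, -96)) = 1/(-12079 - 13) = 1/(-12092) = -1/12092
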